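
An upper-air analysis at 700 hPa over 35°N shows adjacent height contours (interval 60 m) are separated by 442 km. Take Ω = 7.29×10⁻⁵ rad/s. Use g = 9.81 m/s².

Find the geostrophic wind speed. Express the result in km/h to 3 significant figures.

Coriolis parameter at 35°N:
f = 2Ω sin φ = 2 × 7.29×10⁻⁵ × sin 35° = 8.36×10⁻⁵ s⁻¹
Height gradient: |∂Z/∂n| = 60 m / 442000 m = 1.36×10⁻⁴
On a pressure surface, geostrophic balance gives V_g = (g/f)|∂Z/∂n|:
V_g = 9.81 × 1.36×10⁻⁴ / 8.36×10⁻⁵ = 15.9 m/s
Converting: 15.9 m/s × 3.6 = 57.3 km/h

57.3 km/h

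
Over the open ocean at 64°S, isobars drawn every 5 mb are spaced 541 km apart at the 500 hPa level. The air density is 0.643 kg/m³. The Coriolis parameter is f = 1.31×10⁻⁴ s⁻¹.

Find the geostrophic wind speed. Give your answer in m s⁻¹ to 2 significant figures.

Pressure gradient: |∂P/∂n| = 500 Pa / 541000 m = 9.24×10⁻⁴ Pa/m
Geostrophic balance (pressure-gradient force = Coriolis force):
V_g = (1/(fρ)) |∂P/∂n| = 9.24×10⁻⁴ / (1.31×10⁻⁴ × 0.643) = 11.0 m/s

11 m s⁻¹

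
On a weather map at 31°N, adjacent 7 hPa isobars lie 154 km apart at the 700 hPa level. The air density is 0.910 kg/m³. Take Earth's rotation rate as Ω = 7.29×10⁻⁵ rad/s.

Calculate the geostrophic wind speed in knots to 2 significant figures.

130 knots

Coriolis parameter at 31°N:
f = 2Ω sin φ = 2 × 7.29×10⁻⁵ × sin 31° = 7.51×10⁻⁵ s⁻¹
Pressure gradient: |∂P/∂n| = 700 Pa / 154000 m = 4.55×10⁻³ Pa/m
Geostrophic balance (pressure-gradient force = Coriolis force):
V_g = (1/(fρ)) |∂P/∂n| = 4.55×10⁻³ / (7.51×10⁻⁵ × 0.910) = 66.5 m/s
Converting: 66.5 m/s × 1.944 = 130 knots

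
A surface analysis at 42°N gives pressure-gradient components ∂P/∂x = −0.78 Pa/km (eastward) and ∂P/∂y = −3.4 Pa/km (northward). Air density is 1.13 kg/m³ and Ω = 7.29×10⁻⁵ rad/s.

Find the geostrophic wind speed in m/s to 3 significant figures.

Coriolis parameter at 42°N:
f = 2Ω sin φ = 2 × 7.29×10⁻⁵ × sin 42° = 9.76×10⁻⁵ s⁻¹
Component geostrophic relations (x east, y north):
u_g = −(1/(fρ)) ∂P/∂y,  v_g = (1/(fρ)) ∂P/∂x
u_g = −(−3.4×10⁻³)/(9.76×10⁻⁵ × 1.13) = 30.8 m/s;  v_g = (−0.78×10⁻³)/(9.76×10⁻⁵ × 1.13) = −7.08 m/s
|V_g| = √(u_g² + v_g²) = 31.6 m/s

31.6 m/s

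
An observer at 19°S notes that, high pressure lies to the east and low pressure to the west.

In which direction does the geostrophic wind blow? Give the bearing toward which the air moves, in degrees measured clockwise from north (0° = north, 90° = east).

The pressure-gradient force points toward the west (bearing 270°).
Geostrophic balance: in the Southern Hemisphere the Coriolis force deflects motion to the left, so the geostrophic wind blows 90° to the left of the pressure-gradient force (low pressure on the right).
Rotating 270° by 90° counterclockwise gives 180° — the wind blows toward the south.

180°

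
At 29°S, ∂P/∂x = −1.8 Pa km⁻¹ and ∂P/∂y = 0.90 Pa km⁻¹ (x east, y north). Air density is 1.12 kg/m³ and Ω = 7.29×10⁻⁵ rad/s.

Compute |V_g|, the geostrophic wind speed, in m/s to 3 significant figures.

25.4 m/s

Coriolis parameter at 29°S:
f = 2Ω sin φ = 2 × 7.29×10⁻⁵ × sin 29° = 7.07×10⁻⁵ s⁻¹
In the Southern Hemisphere f is negative: f = −7.07×10⁻⁵ s⁻¹.
Component geostrophic relations (x east, y north):
u_g = −(1/(fρ)) ∂P/∂y,  v_g = (1/(fρ)) ∂P/∂x
u_g = −(0.90×10⁻³)/(−7.07×10⁻⁵ × 1.12) = 11.4 m/s;  v_g = (−1.8×10⁻³)/(−7.07×10⁻⁵ × 1.12) = 22.7 m/s
|V_g| = √(u_g² + v_g²) = 25.4 m/s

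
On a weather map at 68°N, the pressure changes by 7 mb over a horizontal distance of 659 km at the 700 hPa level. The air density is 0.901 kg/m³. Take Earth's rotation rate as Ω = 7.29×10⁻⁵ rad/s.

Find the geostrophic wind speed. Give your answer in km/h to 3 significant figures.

31.4 km/h

Coriolis parameter at 68°N:
f = 2Ω sin φ = 2 × 7.29×10⁻⁵ × sin 68° = 1.35×10⁻⁴ s⁻¹
Pressure gradient: |∂P/∂n| = 700 Pa / 659000 m = 1.06×10⁻³ Pa/m
Geostrophic balance (pressure-gradient force = Coriolis force):
V_g = (1/(fρ)) |∂P/∂n| = 1.06×10⁻³ / (1.35×10⁻⁴ × 0.901) = 8.72 m/s
Converting: 8.72 m/s × 3.6 = 31.4 km/h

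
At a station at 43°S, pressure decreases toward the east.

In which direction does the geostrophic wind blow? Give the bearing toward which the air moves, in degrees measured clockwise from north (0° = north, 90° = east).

The pressure-gradient force points toward the east (bearing 090°).
Geostrophic balance: in the Southern Hemisphere the Coriolis force deflects motion to the left, so the geostrophic wind blows 90° to the left of the pressure-gradient force (low pressure on the right).
Rotating 090° by 90° counterclockwise gives 000° — the wind blows toward the north.

000°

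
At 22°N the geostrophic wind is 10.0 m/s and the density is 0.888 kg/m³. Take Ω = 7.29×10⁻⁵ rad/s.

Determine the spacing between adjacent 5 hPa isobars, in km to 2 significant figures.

Coriolis parameter at 22°N:
f = 2Ω sin φ = 2 × 7.29×10⁻⁵ × sin 22° = 5.46×10⁻⁵ s⁻¹
Geostrophic balance rearranged: |∂P/∂n| = f ρ V_g
|∂P/∂n| = 5.46×10⁻⁵ × 0.888 × 10.0 = 4.85×10⁻⁴ Pa/m
Isobar spacing: Δn = ΔP/|∂P/∂n| = 500 Pa / 4.85×10⁻⁴ Pa/m = 1030918 m ≈ 1000 km

1000 km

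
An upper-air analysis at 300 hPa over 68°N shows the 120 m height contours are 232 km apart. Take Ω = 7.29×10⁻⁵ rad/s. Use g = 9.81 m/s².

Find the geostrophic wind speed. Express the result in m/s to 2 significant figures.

38 m/s

Coriolis parameter at 68°N:
f = 2Ω sin φ = 2 × 7.29×10⁻⁵ × sin 68° = 1.35×10⁻⁴ s⁻¹
Height gradient: |∂Z/∂n| = 120 m / 232000 m = 5.17×10⁻⁴
On a pressure surface, geostrophic balance gives V_g = (g/f)|∂Z/∂n|:
V_g = 9.81 × 5.17×10⁻⁴ / 1.35×10⁻⁴ = 37.5 m/s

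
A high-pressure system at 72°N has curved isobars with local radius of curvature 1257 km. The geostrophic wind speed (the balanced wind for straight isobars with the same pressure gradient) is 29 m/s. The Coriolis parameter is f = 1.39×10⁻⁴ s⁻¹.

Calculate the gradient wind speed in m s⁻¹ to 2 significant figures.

Around a high, pressure-gradient force acts outward with centrifugal, so Coriolis balances both:
fV = (1/ρ)|∂P/∂n| + V²/R  →  V² − fR·V + fR·V_g = 0
With fR = 1.39×10⁻⁴ × 1257×10³ m = 175 m/s:
V = [fR − √((fR)² − 4 fR V_g)]/2 = [175 − √(175² − 4×175×29)]/2 = 36.7 m/s
Supergeostrophic (V > V_g = 29 m/s), as expected around a high.

37 m s⁻¹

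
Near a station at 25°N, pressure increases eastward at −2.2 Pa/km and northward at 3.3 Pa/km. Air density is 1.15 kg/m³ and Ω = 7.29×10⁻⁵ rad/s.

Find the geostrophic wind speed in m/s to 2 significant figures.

Coriolis parameter at 25°N:
f = 2Ω sin φ = 2 × 7.29×10⁻⁵ × sin 25° = 6.16×10⁻⁵ s⁻¹
Component geostrophic relations (x east, y north):
u_g = −(1/(fρ)) ∂P/∂y,  v_g = (1/(fρ)) ∂P/∂x
u_g = −(3.3×10⁻³)/(6.16×10⁻⁵ × 1.15) = −46.6 m/s;  v_g = (−2.2×10⁻³)/(6.16×10⁻⁵ × 1.15) = −31.0 m/s
|V_g| = √(u_g² + v_g²) = 56.0 m/s

56 m/s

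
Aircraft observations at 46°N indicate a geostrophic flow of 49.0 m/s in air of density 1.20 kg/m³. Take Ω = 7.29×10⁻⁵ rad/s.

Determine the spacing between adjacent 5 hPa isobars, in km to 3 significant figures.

81.1 km

Coriolis parameter at 46°N:
f = 2Ω sin φ = 2 × 7.29×10⁻⁵ × sin 46° = 1.05×10⁻⁴ s⁻¹
Geostrophic balance rearranged: |∂P/∂n| = f ρ V_g
|∂P/∂n| = 1.05×10⁻⁴ × 1.20 × 49.0 = 6.17×10⁻³ Pa/m
Isobar spacing: Δn = ΔP/|∂P/∂n| = 500 Pa / 6.17×10⁻³ Pa/m = 81078 m ≈ 81.1 km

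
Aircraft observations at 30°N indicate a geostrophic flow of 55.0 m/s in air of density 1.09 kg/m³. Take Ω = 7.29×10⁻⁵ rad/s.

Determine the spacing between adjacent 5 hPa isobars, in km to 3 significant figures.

Coriolis parameter at 30°N:
f = 2Ω sin φ = 2 × 7.29×10⁻⁵ × sin 30° = 7.29×10⁻⁵ s⁻¹
Geostrophic balance rearranged: |∂P/∂n| = f ρ V_g
|∂P/∂n| = 7.29×10⁻⁵ × 1.09 × 55.0 = 4.37×10⁻³ Pa/m
Isobar spacing: Δn = ΔP/|∂P/∂n| = 500 Pa / 4.37×10⁻³ Pa/m = 114407 m ≈ 114 km

114 km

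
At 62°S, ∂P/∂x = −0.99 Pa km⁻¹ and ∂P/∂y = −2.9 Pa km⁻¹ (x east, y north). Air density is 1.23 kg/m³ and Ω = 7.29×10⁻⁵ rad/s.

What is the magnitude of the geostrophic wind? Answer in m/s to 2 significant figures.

Coriolis parameter at 62°S:
f = 2Ω sin φ = 2 × 7.29×10⁻⁵ × sin 62° = 1.29×10⁻⁴ s⁻¹
In the Southern Hemisphere f is negative: f = −1.29×10⁻⁴ s⁻¹.
Component geostrophic relations (x east, y north):
u_g = −(1/(fρ)) ∂P/∂y,  v_g = (1/(fρ)) ∂P/∂x
u_g = −(−2.9×10⁻³)/(−1.29×10⁻⁴ × 1.23) = −18.3 m/s;  v_g = (−0.99×10⁻³)/(−1.29×10⁻⁴ × 1.23) = 6.25 m/s
|V_g| = √(u_g² + v_g²) = 19.4 m/s

19 m/s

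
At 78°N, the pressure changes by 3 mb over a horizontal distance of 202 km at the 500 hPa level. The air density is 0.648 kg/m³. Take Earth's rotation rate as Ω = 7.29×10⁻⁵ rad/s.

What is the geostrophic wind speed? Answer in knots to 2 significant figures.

Coriolis parameter at 78°N:
f = 2Ω sin φ = 2 × 7.29×10⁻⁵ × sin 78° = 1.43×10⁻⁴ s⁻¹
Pressure gradient: |∂P/∂n| = 300 Pa / 202000 m = 1.49×10⁻³ Pa/m
Geostrophic balance (pressure-gradient force = Coriolis force):
V_g = (1/(fρ)) |∂P/∂n| = 1.49×10⁻³ / (1.43×10⁻⁴ × 0.648) = 16.1 m/s
Converting: 16.1 m/s × 1.944 = 31 knots

31 knots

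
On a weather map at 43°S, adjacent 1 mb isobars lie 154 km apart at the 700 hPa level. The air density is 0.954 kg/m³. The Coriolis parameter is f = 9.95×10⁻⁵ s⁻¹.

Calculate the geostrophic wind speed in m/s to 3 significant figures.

Pressure gradient: |∂P/∂n| = 100 Pa / 154000 m = 6.49×10⁻⁴ Pa/m
Geostrophic balance (pressure-gradient force = Coriolis force):
V_g = (1/(fρ)) |∂P/∂n| = 6.49×10⁻⁴ / (9.95×10⁻⁵ × 0.954) = 6.84 m/s

6.84 m/s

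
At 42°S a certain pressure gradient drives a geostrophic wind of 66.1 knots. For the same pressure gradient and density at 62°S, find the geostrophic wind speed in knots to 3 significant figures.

50.1 knots

With the same pressure gradient and density, V_g ∝ 1/f ∝ 1/sin φ.
V₂ = V₁ · sin φ₁ / sin φ₂ = 66.1 × sin 42° / sin 62°
V₂ = 66.1 × 0.6691/0.8829 = 50.1 knots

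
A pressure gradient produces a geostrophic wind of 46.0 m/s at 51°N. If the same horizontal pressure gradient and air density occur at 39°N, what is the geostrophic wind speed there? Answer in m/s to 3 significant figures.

With the same pressure gradient and density, V_g ∝ 1/f ∝ 1/sin φ.
V₂ = V₁ · sin φ₁ / sin φ₂ = 46.0 × sin 51° / sin 39°
V₂ = 46.0 × 0.7771/0.6293 = 56.8 m/s

56.8 m/s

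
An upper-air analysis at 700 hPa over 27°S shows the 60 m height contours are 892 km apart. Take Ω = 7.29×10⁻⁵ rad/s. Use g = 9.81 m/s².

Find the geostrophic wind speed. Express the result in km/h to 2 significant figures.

36 km/h

Coriolis parameter at 27°S:
f = 2Ω sin φ = 2 × 7.29×10⁻⁵ × sin 27° = 6.62×10⁻⁵ s⁻¹
Height gradient: |∂Z/∂n| = 60 m / 892000 m = 6.73×10⁻⁵
On a pressure surface, geostrophic balance gives V_g = (g/f)|∂Z/∂n|:
V_g = 9.81 × 6.73×10⁻⁵ / 6.62×10⁻⁵ = 9.97 m/s
Converting: 9.97 m/s × 3.6 = 36 km/h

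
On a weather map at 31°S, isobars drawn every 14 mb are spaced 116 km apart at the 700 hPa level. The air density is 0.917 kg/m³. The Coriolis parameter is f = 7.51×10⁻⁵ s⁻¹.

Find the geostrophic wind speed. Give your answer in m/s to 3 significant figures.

Pressure gradient: |∂P/∂n| = 1400 Pa / 116000 m = 1.21×10⁻² Pa/m
Geostrophic balance (pressure-gradient force = Coriolis force):
V_g = (1/(fρ)) |∂P/∂n| = 1.21×10⁻² / (7.51×10⁻⁵ × 0.917) = 175 m/s

175 m/s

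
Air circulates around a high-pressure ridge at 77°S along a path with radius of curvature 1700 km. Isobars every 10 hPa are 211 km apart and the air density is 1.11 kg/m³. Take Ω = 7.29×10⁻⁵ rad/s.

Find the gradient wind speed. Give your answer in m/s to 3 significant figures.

35.2 m/s

Coriolis parameter at 77°S:
f = 2Ω sin φ = 2 × 7.29×10⁻⁵ × sin 77° = 1.42×10⁻⁴ s⁻¹
Pressure gradient: |∂P/∂n| = 1000 Pa / 211000 m = 4.74×10⁻³ Pa/m
Geostrophic speed: V_g = |∂P/∂n|/(fρ) = 4.74×10⁻³/(1.42×10⁻⁴ × 1.11) = 30.1 m/s
Around a high, pressure-gradient force acts outward with centrifugal, so Coriolis balances both:
fV = (1/ρ)|∂P/∂n| + V²/R  →  V² − fR·V + fR·V_g = 0
With fR = 1.42×10⁻⁴ × 1700×10³ m = 242 m/s:
V = [fR − √((fR)² − 4 fR V_g)]/2 = [242 − √(242² − 4×242×30.1)]/2 = 35.2 m/s
Supergeostrophic (V > V_g = 30.1 m/s), as expected around a high.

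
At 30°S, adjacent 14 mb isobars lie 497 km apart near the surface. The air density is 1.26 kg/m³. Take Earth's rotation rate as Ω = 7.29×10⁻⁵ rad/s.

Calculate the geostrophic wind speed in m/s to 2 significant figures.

31 m/s

Coriolis parameter at 30°S:
f = 2Ω sin φ = 2 × 7.29×10⁻⁵ × sin 30° = 7.29×10⁻⁵ s⁻¹
Pressure gradient: |∂P/∂n| = 1400 Pa / 497000 m = 2.82×10⁻³ Pa/m
Geostrophic balance (pressure-gradient force = Coriolis force):
V_g = (1/(fρ)) |∂P/∂n| = 2.82×10⁻³ / (7.29×10⁻⁵ × 1.26) = 30.7 m/s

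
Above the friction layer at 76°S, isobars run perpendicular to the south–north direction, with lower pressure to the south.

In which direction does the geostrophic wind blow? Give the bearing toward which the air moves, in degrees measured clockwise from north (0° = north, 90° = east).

The pressure-gradient force points toward the south (bearing 180°).
Geostrophic balance: in the Southern Hemisphere the Coriolis force deflects motion to the left, so the geostrophic wind blows 90° to the left of the pressure-gradient force (low pressure on the right).
Rotating 180° by 90° counterclockwise gives 090° — the wind blows toward the east.

090°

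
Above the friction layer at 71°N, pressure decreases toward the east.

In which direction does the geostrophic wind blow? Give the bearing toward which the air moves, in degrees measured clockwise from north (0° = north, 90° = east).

180°

The pressure-gradient force points toward the east (bearing 090°).
Geostrophic balance: in the Northern Hemisphere the Coriolis force deflects motion to the right, so the geostrophic wind blows 90° to the right of the pressure-gradient force (low pressure on the left).
Rotating 090° by 90° clockwise gives 180° — the wind blows toward the south.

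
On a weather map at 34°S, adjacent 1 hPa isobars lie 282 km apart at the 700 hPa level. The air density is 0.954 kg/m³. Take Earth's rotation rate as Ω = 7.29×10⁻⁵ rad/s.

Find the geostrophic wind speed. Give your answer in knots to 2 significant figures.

8.9 knots

Coriolis parameter at 34°S:
f = 2Ω sin φ = 2 × 7.29×10⁻⁵ × sin 34° = 8.15×10⁻⁵ s⁻¹
Pressure gradient: |∂P/∂n| = 100 Pa / 282000 m = 3.55×10⁻⁴ Pa/m
Geostrophic balance (pressure-gradient force = Coriolis force):
V_g = (1/(fρ)) |∂P/∂n| = 3.55×10⁻⁴ / (8.15×10⁻⁵ × 0.954) = 4.56 m/s
Converting: 4.56 m/s × 1.944 = 8.9 knots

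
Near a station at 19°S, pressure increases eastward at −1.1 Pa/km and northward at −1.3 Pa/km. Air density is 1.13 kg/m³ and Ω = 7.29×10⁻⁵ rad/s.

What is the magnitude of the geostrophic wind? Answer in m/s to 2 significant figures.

Coriolis parameter at 19°S:
f = 2Ω sin φ = 2 × 7.29×10⁻⁵ × sin 19° = 4.75×10⁻⁵ s⁻¹
In the Southern Hemisphere f is negative: f = −4.75×10⁻⁵ s⁻¹.
Component geostrophic relations (x east, y north):
u_g = −(1/(fρ)) ∂P/∂y,  v_g = (1/(fρ)) ∂P/∂x
u_g = −(−1.3×10⁻³)/(−4.75×10⁻⁵ × 1.13) = −24.2 m/s;  v_g = (−1.1×10⁻³)/(−4.75×10⁻⁵ × 1.13) = 20.5 m/s
|V_g| = √(u_g² + v_g²) = 31.7 m/s

32 m/s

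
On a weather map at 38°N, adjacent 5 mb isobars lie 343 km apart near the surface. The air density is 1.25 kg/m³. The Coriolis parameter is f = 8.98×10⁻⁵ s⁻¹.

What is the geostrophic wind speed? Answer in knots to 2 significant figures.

Pressure gradient: |∂P/∂n| = 500 Pa / 343000 m = 1.46×10⁻³ Pa/m
Geostrophic balance (pressure-gradient force = Coriolis force):
V_g = (1/(fρ)) |∂P/∂n| = 1.46×10⁻³ / (8.98×10⁻⁵ × 1.25) = 13.0 m/s
Converting: 13.0 m/s × 1.944 = 25 knots

25 knots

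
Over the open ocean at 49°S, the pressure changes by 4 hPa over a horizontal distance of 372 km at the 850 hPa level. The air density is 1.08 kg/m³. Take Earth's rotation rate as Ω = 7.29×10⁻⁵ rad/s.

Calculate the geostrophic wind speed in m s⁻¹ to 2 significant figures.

9.0 m s⁻¹

Coriolis parameter at 49°S:
f = 2Ω sin φ = 2 × 7.29×10⁻⁵ × sin 49° = 1.10×10⁻⁴ s⁻¹
Pressure gradient: |∂P/∂n| = 400 Pa / 372000 m = 1.08×10⁻³ Pa/m
Geostrophic balance (pressure-gradient force = Coriolis force):
V_g = (1/(fρ)) |∂P/∂n| = 1.08×10⁻³ / (1.10×10⁻⁴ × 1.08) = 9.05 m/s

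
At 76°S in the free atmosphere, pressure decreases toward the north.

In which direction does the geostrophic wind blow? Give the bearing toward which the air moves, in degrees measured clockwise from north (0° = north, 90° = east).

270°

The pressure-gradient force points toward the north (bearing 000°).
Geostrophic balance: in the Southern Hemisphere the Coriolis force deflects motion to the left, so the geostrophic wind blows 90° to the left of the pressure-gradient force (low pressure on the right).
Rotating 000° by 90° counterclockwise gives 270° — the wind blows toward the west.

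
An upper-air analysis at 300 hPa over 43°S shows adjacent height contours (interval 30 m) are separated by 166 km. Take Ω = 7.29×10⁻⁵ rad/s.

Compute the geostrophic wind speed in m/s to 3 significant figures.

17.8 m/s

Coriolis parameter at 43°S:
f = 2Ω sin φ = 2 × 7.29×10⁻⁵ × sin 43° = 9.94×10⁻⁵ s⁻¹
Height gradient: |∂Z/∂n| = 30 m / 166000 m = 1.81×10⁻⁴
On a pressure surface, geostrophic balance gives V_g = (g/f)|∂Z/∂n|:
V_g = 9.81 × 1.81×10⁻⁴ / 9.94×10⁻⁵ = 17.8 m/s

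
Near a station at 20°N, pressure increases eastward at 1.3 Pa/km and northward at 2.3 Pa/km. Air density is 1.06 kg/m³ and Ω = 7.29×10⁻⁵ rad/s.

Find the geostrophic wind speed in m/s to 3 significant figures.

50.0 m/s

Coriolis parameter at 20°N:
f = 2Ω sin φ = 2 × 7.29×10⁻⁵ × sin 20° = 4.99×10⁻⁵ s⁻¹
Component geostrophic relations (x east, y north):
u_g = −(1/(fρ)) ∂P/∂y,  v_g = (1/(fρ)) ∂P/∂x
u_g = −(2.3×10⁻³)/(4.99×10⁻⁵ × 1.06) = −43.5 m/s;  v_g = (1.3×10⁻³)/(4.99×10⁻⁵ × 1.06) = 24.6 m/s
|V_g| = √(u_g² + v_g²) = 50.0 m/s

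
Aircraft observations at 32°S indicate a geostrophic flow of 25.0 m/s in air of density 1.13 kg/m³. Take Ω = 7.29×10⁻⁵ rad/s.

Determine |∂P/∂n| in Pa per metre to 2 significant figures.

Coriolis parameter at 32°S:
f = 2Ω sin φ = 2 × 7.29×10⁻⁵ × sin 32° = 7.73×10⁻⁵ s⁻¹
Geostrophic balance rearranged: |∂P/∂n| = f ρ V_g
|∂P/∂n| = 7.73×10⁻⁵ × 1.13 × 25.0 = 2.18×10⁻³ Pa/m

2.2×10⁻³ Pa/m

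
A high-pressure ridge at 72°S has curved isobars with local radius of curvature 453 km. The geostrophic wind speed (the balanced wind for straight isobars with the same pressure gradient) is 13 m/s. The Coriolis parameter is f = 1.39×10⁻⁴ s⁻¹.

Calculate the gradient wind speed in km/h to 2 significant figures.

66 km/h

Around a high, pressure-gradient force acts outward with centrifugal, so Coriolis balances both:
fV = (1/ρ)|∂P/∂n| + V²/R  →  V² − fR·V + fR·V_g = 0
With fR = 1.39×10⁻⁴ × 453×10³ m = 63.0 m/s:
V = [fR − √((fR)² − 4 fR V_g)]/2 = [63.0 − √(63.0² − 4×63.0×13)]/2 = 18.3 m/s
Supergeostrophic (V > V_g = 13 m/s), as expected around a high.
Converting: 18.3 m/s × 3.6 = 66 km/h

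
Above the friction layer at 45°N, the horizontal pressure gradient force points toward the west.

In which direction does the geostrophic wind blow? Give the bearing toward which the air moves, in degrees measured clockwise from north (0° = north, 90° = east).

000°

The pressure-gradient force points toward the west (bearing 270°).
Geostrophic balance: in the Northern Hemisphere the Coriolis force deflects motion to the right, so the geostrophic wind blows 90° to the right of the pressure-gradient force (low pressure on the left).
Rotating 270° by 90° clockwise gives 000° — the wind blows toward the north.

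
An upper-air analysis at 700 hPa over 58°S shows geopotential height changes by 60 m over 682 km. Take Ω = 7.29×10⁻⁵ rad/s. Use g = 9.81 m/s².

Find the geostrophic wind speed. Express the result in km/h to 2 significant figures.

Coriolis parameter at 58°S:
f = 2Ω sin φ = 2 × 7.29×10⁻⁵ × sin 58° = 1.24×10⁻⁴ s⁻¹
Height gradient: |∂Z/∂n| = 60 m / 682000 m = 8.80×10⁻⁵
On a pressure surface, geostrophic balance gives V_g = (g/f)|∂Z/∂n|:
V_g = 9.81 × 8.80×10⁻⁵ / 1.24×10⁻⁴ = 6.98 m/s
Converting: 6.98 m/s × 3.6 = 25 km/h

25 km/h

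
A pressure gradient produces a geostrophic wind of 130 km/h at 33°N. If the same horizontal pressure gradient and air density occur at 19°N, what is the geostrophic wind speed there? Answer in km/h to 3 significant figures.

With the same pressure gradient and density, V_g ∝ 1/f ∝ 1/sin φ.
V₂ = V₁ · sin φ₁ / sin φ₂ = 130 × sin 33° / sin 19°
V₂ = 130 × 0.5446/0.3256 = 217 km/h

217 km/h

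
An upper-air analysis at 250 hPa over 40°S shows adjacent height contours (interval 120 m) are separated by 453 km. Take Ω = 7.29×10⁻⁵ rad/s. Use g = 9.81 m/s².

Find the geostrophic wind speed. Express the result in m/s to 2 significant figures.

Coriolis parameter at 40°S:
f = 2Ω sin φ = 2 × 7.29×10⁻⁵ × sin 40° = 9.37×10⁻⁵ s⁻¹
Height gradient: |∂Z/∂n| = 120 m / 453000 m = 2.65×10⁻⁴
On a pressure surface, geostrophic balance gives V_g = (g/f)|∂Z/∂n|:
V_g = 9.81 × 2.65×10⁻⁴ / 9.37×10⁻⁵ = 27.7 m/s

28 m/s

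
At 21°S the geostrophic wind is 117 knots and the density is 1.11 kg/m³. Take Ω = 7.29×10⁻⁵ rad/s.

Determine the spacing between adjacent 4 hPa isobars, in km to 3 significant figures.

115 km

Coriolis parameter at 21°S:
f = 2Ω sin φ = 2 × 7.29×10⁻⁵ × sin 21° = 5.23×10⁻⁵ s⁻¹
Wind speed in SI: 117 knots = 60.2 m/s
Geostrophic balance rearranged: |∂P/∂n| = f ρ V_g
|∂P/∂n| = 5.23×10⁻⁵ × 1.11 × 60.2 = 3.49×10⁻³ Pa/m
Isobar spacing: Δn = ΔP/|∂P/∂n| = 400 Pa / 3.49×10⁻³ Pa/m = 114585 m ≈ 115 km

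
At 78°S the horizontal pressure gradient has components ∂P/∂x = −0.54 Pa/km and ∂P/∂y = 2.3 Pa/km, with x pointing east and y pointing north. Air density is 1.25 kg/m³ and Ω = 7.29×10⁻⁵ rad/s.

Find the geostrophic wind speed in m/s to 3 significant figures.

13.3 m/s

Coriolis parameter at 78°S:
f = 2Ω sin φ = 2 × 7.29×10⁻⁵ × sin 78° = 1.43×10⁻⁴ s⁻¹
In the Southern Hemisphere f is negative: f = −1.43×10⁻⁴ s⁻¹.
Component geostrophic relations (x east, y north):
u_g = −(1/(fρ)) ∂P/∂y,  v_g = (1/(fρ)) ∂P/∂x
u_g = −(2.3×10⁻³)/(−1.43×10⁻⁴ × 1.25) = 12.9 m/s;  v_g = (−0.54×10⁻³)/(−1.43×10⁻⁴ × 1.25) = 3.03 m/s
|V_g| = √(u_g² + v_g²) = 13.3 m/s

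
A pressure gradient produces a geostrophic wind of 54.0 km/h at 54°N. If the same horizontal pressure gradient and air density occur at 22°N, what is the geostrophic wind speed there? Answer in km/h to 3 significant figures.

With the same pressure gradient and density, V_g ∝ 1/f ∝ 1/sin φ.
V₂ = V₁ · sin φ₁ / sin φ₂ = 54.0 × sin 54° / sin 22°
V₂ = 54.0 × 0.8090/0.3746 = 117 km/h

117 km/h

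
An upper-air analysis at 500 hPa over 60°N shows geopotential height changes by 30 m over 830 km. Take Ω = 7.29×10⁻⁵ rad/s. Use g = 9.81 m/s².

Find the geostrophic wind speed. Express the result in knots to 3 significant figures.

Coriolis parameter at 60°N:
f = 2Ω sin φ = 2 × 7.29×10⁻⁵ × sin 60° = 1.26×10⁻⁴ s⁻¹
Height gradient: |∂Z/∂n| = 30 m / 830000 m = 3.61×10⁻⁵
On a pressure surface, geostrophic balance gives V_g = (g/f)|∂Z/∂n|:
V_g = 9.81 × 3.61×10⁻⁵ / 1.26×10⁻⁴ = 2.81 m/s
Converting: 2.81 m/s × 1.944 = 5.46 knots

5.46 knots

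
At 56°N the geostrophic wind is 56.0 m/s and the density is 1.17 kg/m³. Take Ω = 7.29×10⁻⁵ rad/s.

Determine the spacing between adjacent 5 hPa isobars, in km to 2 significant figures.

Coriolis parameter at 56°N:
f = 2Ω sin φ = 2 × 7.29×10⁻⁵ × sin 56° = 1.21×10⁻⁴ s⁻¹
Geostrophic balance rearranged: |∂P/∂n| = f ρ V_g
|∂P/∂n| = 1.21×10⁻⁴ × 1.17 × 56.0 = 7.92×10⁻³ Pa/m
Isobar spacing: Δn = ΔP/|∂P/∂n| = 500 Pa / 7.92×10⁻³ Pa/m = 63134 m ≈ 63 km

63 km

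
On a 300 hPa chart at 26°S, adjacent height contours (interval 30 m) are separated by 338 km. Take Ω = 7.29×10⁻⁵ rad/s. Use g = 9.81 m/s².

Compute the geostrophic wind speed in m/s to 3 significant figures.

13.6 m/s

Coriolis parameter at 26°S:
f = 2Ω sin φ = 2 × 7.29×10⁻⁵ × sin 26° = 6.39×10⁻⁵ s⁻¹
Height gradient: |∂Z/∂n| = 30 m / 338000 m = 8.88×10⁻⁵
On a pressure surface, geostrophic balance gives V_g = (g/f)|∂Z/∂n|:
V_g = 9.81 × 8.88×10⁻⁵ / 6.39×10⁻⁵ = 13.6 m/s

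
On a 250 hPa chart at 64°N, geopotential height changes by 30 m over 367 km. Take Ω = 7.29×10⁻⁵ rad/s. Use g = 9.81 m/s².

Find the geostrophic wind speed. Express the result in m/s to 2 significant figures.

Coriolis parameter at 64°N:
f = 2Ω sin φ = 2 × 7.29×10⁻⁵ × sin 64° = 1.31×10⁻⁴ s⁻¹
Height gradient: |∂Z/∂n| = 30 m / 367000 m = 8.17×10⁻⁵
On a pressure surface, geostrophic balance gives V_g = (g/f)|∂Z/∂n|:
V_g = 9.81 × 8.17×10⁻⁵ / 1.31×10⁻⁴ = 6.12 m/s

6.1 m/s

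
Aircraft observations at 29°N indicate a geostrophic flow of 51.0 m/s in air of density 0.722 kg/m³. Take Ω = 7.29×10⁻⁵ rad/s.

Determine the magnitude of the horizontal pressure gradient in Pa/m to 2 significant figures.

2.6×10⁻³ Pa/m

Coriolis parameter at 29°N:
f = 2Ω sin φ = 2 × 7.29×10⁻⁵ × sin 29° = 7.07×10⁻⁵ s⁻¹
Geostrophic balance rearranged: |∂P/∂n| = f ρ V_g
|∂P/∂n| = 7.07×10⁻⁵ × 0.722 × 51.0 = 2.60×10⁻³ Pa/m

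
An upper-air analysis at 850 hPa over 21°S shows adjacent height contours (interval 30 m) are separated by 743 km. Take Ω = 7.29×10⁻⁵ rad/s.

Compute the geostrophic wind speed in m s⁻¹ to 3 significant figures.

7.58 m s⁻¹

Coriolis parameter at 21°S:
f = 2Ω sin φ = 2 × 7.29×10⁻⁵ × sin 21° = 5.23×10⁻⁵ s⁻¹
Height gradient: |∂Z/∂n| = 30 m / 743000 m = 4.04×10⁻⁵
On a pressure surface, geostrophic balance gives V_g = (g/f)|∂Z/∂n|:
V_g = 9.81 × 4.04×10⁻⁵ / 5.23×10⁻⁵ = 7.58 m/s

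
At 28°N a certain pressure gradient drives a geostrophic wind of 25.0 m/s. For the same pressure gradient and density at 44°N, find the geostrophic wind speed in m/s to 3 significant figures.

With the same pressure gradient and density, V_g ∝ 1/f ∝ 1/sin φ.
V₂ = V₁ · sin φ₁ / sin φ₂ = 25.0 × sin 28° / sin 44°
V₂ = 25.0 × 0.4695/0.6947 = 16.9 m/s

16.9 m/s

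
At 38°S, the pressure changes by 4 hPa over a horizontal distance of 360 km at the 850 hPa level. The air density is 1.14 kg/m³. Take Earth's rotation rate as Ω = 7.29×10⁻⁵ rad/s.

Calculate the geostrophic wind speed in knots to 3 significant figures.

21.1 knots

Coriolis parameter at 38°S:
f = 2Ω sin φ = 2 × 7.29×10⁻⁵ × sin 38° = 8.98×10⁻⁵ s⁻¹
Pressure gradient: |∂P/∂n| = 400 Pa / 360000 m = 1.11×10⁻³ Pa/m
Geostrophic balance (pressure-gradient force = Coriolis force):
V_g = (1/(fρ)) |∂P/∂n| = 1.11×10⁻³ / (8.98×10⁻⁵ × 1.14) = 10.9 m/s
Converting: 10.9 m/s × 1.944 = 21.1 knots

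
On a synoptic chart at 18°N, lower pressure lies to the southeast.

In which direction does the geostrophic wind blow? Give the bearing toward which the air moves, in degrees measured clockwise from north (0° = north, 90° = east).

225°

The pressure-gradient force points toward the southeast (bearing 135°).
Geostrophic balance: in the Northern Hemisphere the Coriolis force deflects motion to the right, so the geostrophic wind blows 90° to the right of the pressure-gradient force (low pressure on the left).
Rotating 135° by 90° clockwise gives 225° — the wind blows toward the southwest.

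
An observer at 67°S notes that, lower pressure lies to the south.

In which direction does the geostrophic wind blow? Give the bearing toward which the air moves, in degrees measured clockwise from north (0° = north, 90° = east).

090°

The pressure-gradient force points toward the south (bearing 180°).
Geostrophic balance: in the Southern Hemisphere the Coriolis force deflects motion to the left, so the geostrophic wind blows 90° to the left of the pressure-gradient force (low pressure on the right).
Rotating 180° by 90° counterclockwise gives 090° — the wind blows toward the east.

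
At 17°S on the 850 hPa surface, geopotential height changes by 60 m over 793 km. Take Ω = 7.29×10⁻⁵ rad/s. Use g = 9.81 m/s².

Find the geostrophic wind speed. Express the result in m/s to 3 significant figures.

Coriolis parameter at 17°S:
f = 2Ω sin φ = 2 × 7.29×10⁻⁵ × sin 17° = 4.26×10⁻⁵ s⁻¹
Height gradient: |∂Z/∂n| = 60 m / 793000 m = 7.57×10⁻⁵
On a pressure surface, geostrophic balance gives V_g = (g/f)|∂Z/∂n|:
V_g = 9.81 × 7.57×10⁻⁵ / 4.26×10⁻⁵ = 17.4 m/s

17.4 m/s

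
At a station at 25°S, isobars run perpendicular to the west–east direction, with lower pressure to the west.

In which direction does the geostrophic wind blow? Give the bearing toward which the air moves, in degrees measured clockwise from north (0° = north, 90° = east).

180°

The pressure-gradient force points toward the west (bearing 270°).
Geostrophic balance: in the Southern Hemisphere the Coriolis force deflects motion to the left, so the geostrophic wind blows 90° to the left of the pressure-gradient force (low pressure on the right).
Rotating 270° by 90° counterclockwise gives 180° — the wind blows toward the south.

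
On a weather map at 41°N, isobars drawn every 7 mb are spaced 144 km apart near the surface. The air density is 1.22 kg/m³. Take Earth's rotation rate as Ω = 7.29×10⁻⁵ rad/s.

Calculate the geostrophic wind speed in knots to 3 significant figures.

81.0 knots

Coriolis parameter at 41°N:
f = 2Ω sin φ = 2 × 7.29×10⁻⁵ × sin 41° = 9.57×10⁻⁵ s⁻¹
Pressure gradient: |∂P/∂n| = 700 Pa / 144000 m = 4.86×10⁻³ Pa/m
Geostrophic balance (pressure-gradient force = Coriolis force):
V_g = (1/(fρ)) |∂P/∂n| = 4.86×10⁻³ / (9.57×10⁻⁵ × 1.22) = 41.7 m/s
Converting: 41.7 m/s × 1.944 = 81.0 knots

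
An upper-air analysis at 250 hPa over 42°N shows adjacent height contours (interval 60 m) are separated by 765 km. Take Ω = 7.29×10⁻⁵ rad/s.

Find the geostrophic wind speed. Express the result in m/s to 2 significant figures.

Coriolis parameter at 42°N:
f = 2Ω sin φ = 2 × 7.29×10⁻⁵ × sin 42° = 9.76×10⁻⁵ s⁻¹
Height gradient: |∂Z/∂n| = 60 m / 765000 m = 7.84×10⁻⁵
On a pressure surface, geostrophic balance gives V_g = (g/f)|∂Z/∂n|:
V_g = 9.81 × 7.84×10⁻⁵ / 9.76×10⁻⁵ = 7.89 m/s

7.9 m/s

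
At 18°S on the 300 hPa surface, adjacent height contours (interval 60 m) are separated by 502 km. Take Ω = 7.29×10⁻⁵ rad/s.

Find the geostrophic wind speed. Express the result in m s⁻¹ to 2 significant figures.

26 m s⁻¹

Coriolis parameter at 18°S:
f = 2Ω sin φ = 2 × 7.29×10⁻⁵ × sin 18° = 4.51×10⁻⁵ s⁻¹
Height gradient: |∂Z/∂n| = 60 m / 502000 m = 1.20×10⁻⁴
On a pressure surface, geostrophic balance gives V_g = (g/f)|∂Z/∂n|:
V_g = 9.81 × 1.20×10⁻⁴ / 4.51×10⁻⁵ = 26.0 m/s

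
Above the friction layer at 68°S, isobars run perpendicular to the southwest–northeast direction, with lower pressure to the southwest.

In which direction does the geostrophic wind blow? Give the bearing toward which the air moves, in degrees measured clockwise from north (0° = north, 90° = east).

135°

The pressure-gradient force points toward the southwest (bearing 225°).
Geostrophic balance: in the Southern Hemisphere the Coriolis force deflects motion to the left, so the geostrophic wind blows 90° to the left of the pressure-gradient force (low pressure on the right).
Rotating 225° by 90° counterclockwise gives 135° — the wind blows toward the southeast.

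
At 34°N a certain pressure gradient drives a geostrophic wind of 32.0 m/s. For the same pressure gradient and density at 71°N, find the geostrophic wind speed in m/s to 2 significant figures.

19 m/s

With the same pressure gradient and density, V_g ∝ 1/f ∝ 1/sin φ.
V₂ = V₁ · sin φ₁ / sin φ₂ = 32.0 × sin 34° / sin 71°
V₂ = 32.0 × 0.5592/0.9455 = 19 m/s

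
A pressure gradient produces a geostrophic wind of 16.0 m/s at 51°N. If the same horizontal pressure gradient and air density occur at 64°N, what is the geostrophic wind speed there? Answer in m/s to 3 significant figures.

With the same pressure gradient and density, V_g ∝ 1/f ∝ 1/sin φ.
V₂ = V₁ · sin φ₁ / sin φ₂ = 16.0 × sin 51° / sin 64°
V₂ = 16.0 × 0.7771/0.8988 = 13.8 m/s

13.8 m/s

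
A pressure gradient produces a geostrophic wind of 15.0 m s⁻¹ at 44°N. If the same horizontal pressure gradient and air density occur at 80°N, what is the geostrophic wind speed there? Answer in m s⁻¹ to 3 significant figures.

10.6 m s⁻¹

With the same pressure gradient and density, V_g ∝ 1/f ∝ 1/sin φ.
V₂ = V₁ · sin φ₁ / sin φ₂ = 15.0 × sin 44° / sin 80°
V₂ = 15.0 × 0.6947/0.9848 = 10.6 m s⁻¹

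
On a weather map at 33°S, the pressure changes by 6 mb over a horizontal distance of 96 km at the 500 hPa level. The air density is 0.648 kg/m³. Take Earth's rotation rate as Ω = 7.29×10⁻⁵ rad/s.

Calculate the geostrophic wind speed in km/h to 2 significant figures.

Coriolis parameter at 33°S:
f = 2Ω sin φ = 2 × 7.29×10⁻⁵ × sin 33° = 7.94×10⁻⁵ s⁻¹
Pressure gradient: |∂P/∂n| = 600 Pa / 96000 m = 6.25×10⁻³ Pa/m
Geostrophic balance (pressure-gradient force = Coriolis force):
V_g = (1/(fρ)) |∂P/∂n| = 6.25×10⁻³ / (7.94×10⁻⁵ × 0.648) = 121 m/s
Converting: 121 m/s × 3.6 = 440 km/h

440 km/h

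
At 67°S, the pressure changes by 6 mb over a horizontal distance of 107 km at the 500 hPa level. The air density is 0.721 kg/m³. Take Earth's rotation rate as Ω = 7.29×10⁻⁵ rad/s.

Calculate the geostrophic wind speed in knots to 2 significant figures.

Coriolis parameter at 67°S:
f = 2Ω sin φ = 2 × 7.29×10⁻⁵ × sin 67° = 1.34×10⁻⁴ s⁻¹
Pressure gradient: |∂P/∂n| = 600 Pa / 107000 m = 5.61×10⁻³ Pa/m
Geostrophic balance (pressure-gradient force = Coriolis force):
V_g = (1/(fρ)) |∂P/∂n| = 5.61×10⁻³ / (1.34×10⁻⁴ × 0.721) = 57.9 m/s
Converting: 57.9 m/s × 1.944 = 110 knots

110 knots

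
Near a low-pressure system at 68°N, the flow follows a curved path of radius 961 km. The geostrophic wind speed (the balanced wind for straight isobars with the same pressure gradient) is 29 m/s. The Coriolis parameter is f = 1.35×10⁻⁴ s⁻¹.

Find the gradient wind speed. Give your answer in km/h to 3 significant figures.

87.9 km/h

Around a low, centrifugal force acts outward with Coriolis, so pressure-gradient force balances both:
(1/ρ)|∂P/∂n| = fV + V²/R  →  V² + fR·V − fR·V_g = 0
With fR = 1.35×10⁻⁴ × 961×10³ m = 130 m/s:
V = [−fR + √((fR)² + 4 fR V_g)]/2 = [−130 + √(130² + 4×130×29)]/2 = 24.4 m/s
Subgeostrophic (V < V_g = 29 m/s), as expected around a low.
Converting: 24.4 m/s × 3.6 = 87.9 km/h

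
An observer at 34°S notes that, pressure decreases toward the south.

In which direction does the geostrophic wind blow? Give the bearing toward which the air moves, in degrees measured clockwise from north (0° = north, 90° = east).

090°

The pressure-gradient force points toward the south (bearing 180°).
Geostrophic balance: in the Southern Hemisphere the Coriolis force deflects motion to the left, so the geostrophic wind blows 90° to the left of the pressure-gradient force (low pressure on the right).
Rotating 180° by 90° counterclockwise gives 090° — the wind blows toward the east.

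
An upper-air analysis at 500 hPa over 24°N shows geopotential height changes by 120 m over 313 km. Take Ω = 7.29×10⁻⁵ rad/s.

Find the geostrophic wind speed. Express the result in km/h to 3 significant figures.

228 km/h

Coriolis parameter at 24°N:
f = 2Ω sin φ = 2 × 7.29×10⁻⁵ × sin 24° = 5.93×10⁻⁵ s⁻¹
Height gradient: |∂Z/∂n| = 120 m / 313000 m = 3.83×10⁻⁴
On a pressure surface, geostrophic balance gives V_g = (g/f)|∂Z/∂n|:
V_g = 9.81 × 3.83×10⁻⁴ / 5.93×10⁻⁵ = 63.4 m/s
Converting: 63.4 m/s × 3.6 = 228 km/h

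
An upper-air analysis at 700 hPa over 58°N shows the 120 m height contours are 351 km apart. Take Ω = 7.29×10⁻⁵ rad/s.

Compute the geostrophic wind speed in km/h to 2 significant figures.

98 km/h

Coriolis parameter at 58°N:
f = 2Ω sin φ = 2 × 7.29×10⁻⁵ × sin 58° = 1.24×10⁻⁴ s⁻¹
Height gradient: |∂Z/∂n| = 120 m / 351000 m = 3.42×10⁻⁴
On a pressure surface, geostrophic balance gives V_g = (g/f)|∂Z/∂n|:
V_g = 9.81 × 3.42×10⁻⁴ / 1.24×10⁻⁴ = 27.1 m/s
Converting: 27.1 m/s × 3.6 = 98 km/h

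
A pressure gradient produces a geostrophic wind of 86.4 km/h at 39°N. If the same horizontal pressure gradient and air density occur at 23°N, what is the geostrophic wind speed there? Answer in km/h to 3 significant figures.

With the same pressure gradient and density, V_g ∝ 1/f ∝ 1/sin φ.
V₂ = V₁ · sin φ₁ / sin φ₂ = 86.4 × sin 39° / sin 23°
V₂ = 86.4 × 0.6293/0.3907 = 139 km/h

139 km/h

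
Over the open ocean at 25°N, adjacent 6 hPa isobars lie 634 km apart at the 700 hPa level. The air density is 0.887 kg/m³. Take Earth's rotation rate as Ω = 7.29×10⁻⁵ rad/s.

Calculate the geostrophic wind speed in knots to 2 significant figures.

Coriolis parameter at 25°N:
f = 2Ω sin φ = 2 × 7.29×10⁻⁵ × sin 25° = 6.16×10⁻⁵ s⁻¹
Pressure gradient: |∂P/∂n| = 600 Pa / 634000 m = 9.46×10⁻⁴ Pa/m
Geostrophic balance (pressure-gradient force = Coriolis force):
V_g = (1/(fρ)) |∂P/∂n| = 9.46×10⁻⁴ / (6.16×10⁻⁵ × 0.887) = 17.3 m/s
Converting: 17.3 m/s × 1.944 = 34 knots

34 knots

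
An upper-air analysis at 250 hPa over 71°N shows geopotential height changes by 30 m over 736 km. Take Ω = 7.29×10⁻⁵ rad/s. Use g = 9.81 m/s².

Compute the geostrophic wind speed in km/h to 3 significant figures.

10.4 km/h

Coriolis parameter at 71°N:
f = 2Ω sin φ = 2 × 7.29×10⁻⁵ × sin 71° = 1.38×10⁻⁴ s⁻¹
Height gradient: |∂Z/∂n| = 30 m / 736000 m = 4.08×10⁻⁵
On a pressure surface, geostrophic balance gives V_g = (g/f)|∂Z/∂n|:
V_g = 9.81 × 4.08×10⁻⁵ / 1.38×10⁻⁴ = 2.90 m/s
Converting: 2.90 m/s × 3.6 = 10.4 km/h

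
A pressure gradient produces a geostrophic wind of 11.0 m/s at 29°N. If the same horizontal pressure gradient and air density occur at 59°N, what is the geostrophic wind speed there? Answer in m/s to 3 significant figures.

6.22 m/s

With the same pressure gradient and density, V_g ∝ 1/f ∝ 1/sin φ.
V₂ = V₁ · sin φ₁ / sin φ₂ = 11.0 × sin 29° / sin 59°
V₂ = 11.0 × 0.4848/0.8572 = 6.22 m/s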